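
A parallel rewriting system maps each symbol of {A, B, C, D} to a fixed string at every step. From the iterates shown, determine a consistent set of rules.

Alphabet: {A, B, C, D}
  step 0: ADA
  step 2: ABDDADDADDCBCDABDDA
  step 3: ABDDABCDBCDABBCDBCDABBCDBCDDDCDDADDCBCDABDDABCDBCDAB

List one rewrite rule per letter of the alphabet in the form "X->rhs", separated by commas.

A->AB, B->DDA, C->DDC, D->BCD

  step 2 ⇒ step 3: ABDDADDADDCBCDABDDA ⇒ AB·DDA·BCD·BCD·AB·BCD·BCD·AB·BCD·BCD·DDC·DDA·DDC·BCD·AB·DDA·BCD·BCD·AB
    A ↦ AB
    B ↦ DDA
    C ↦ DDC
    D ↦ BCD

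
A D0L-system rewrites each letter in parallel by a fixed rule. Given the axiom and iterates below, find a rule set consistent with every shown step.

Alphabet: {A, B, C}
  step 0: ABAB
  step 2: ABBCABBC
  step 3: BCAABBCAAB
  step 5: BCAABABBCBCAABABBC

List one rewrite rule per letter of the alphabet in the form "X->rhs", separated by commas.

  step 2 ⇒ step 3: ABBCABBC ⇒ BC·A·A·B·BC·A·A·B
    A ↦ BC
    B ↦ A
    C ↦ B

A->BC, B->A, C->B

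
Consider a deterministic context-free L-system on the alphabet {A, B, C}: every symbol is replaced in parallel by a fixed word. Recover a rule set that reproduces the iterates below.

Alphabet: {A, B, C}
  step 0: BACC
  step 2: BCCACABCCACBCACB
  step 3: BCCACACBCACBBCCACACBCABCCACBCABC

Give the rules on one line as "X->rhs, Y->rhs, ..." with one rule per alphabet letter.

A->CB, B->BC, C->CA

  step 2 ⇒ step 3: BCCACABCCACBCACB ⇒ BC·CA·CA·CB·CA·CB·BC·CA·CA·CB·CA·BC·CA·CB·CA·BC
    A ↦ CB
    B ↦ BC
    C ↦ CA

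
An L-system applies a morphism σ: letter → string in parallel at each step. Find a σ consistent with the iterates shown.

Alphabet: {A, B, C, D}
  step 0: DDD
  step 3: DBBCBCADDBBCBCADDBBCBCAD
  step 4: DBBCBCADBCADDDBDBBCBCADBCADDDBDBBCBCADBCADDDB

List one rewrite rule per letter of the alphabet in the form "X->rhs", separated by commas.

  step 3 ⇒ step 4: DBBCBCADDBBCBCADDBBCBCAD ⇒ DB·BC·BC·AD·BC·AD·D·DB·DB·BC·BC·AD·BC·AD·D·DB·DB·BC·BC·AD·BC·AD·D·DB
    A ↦ D
    B ↦ BC
    C ↦ AD
    D ↦ DB

A->D, B->BC, C->AD, D->DB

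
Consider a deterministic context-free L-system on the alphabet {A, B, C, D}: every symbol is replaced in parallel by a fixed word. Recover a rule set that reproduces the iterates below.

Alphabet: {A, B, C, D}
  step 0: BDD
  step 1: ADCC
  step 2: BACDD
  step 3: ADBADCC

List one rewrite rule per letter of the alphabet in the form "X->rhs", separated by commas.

  step 2 ⇒ step 3: BACDD ⇒ AD·BA·D·C·C
    A ↦ BA
    B ↦ AD
    C ↦ D
    D ↦ C

A->BA, B->AD, C->D, D->C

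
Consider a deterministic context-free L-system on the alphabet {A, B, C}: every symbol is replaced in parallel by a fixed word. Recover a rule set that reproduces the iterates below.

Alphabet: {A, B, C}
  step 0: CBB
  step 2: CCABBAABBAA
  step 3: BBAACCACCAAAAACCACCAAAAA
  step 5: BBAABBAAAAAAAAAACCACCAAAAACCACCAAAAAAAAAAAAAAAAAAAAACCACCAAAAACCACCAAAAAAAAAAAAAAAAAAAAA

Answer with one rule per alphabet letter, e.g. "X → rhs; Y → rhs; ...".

  step 2 ⇒ step 3: CCABBAABBAA ⇒ B·B·AA·CCA·CCA·AA·AA·CCA·CCA·AA·AA
    A ↦ AA
    B ↦ CCA
    C ↦ B

A->AA, B->CCA, C->B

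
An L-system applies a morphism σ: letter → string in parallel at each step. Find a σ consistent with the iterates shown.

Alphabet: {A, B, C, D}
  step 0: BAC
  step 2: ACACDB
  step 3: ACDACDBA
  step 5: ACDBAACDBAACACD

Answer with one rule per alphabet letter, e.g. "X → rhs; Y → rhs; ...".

A->AC, B->A, C->D, D->B

  step 2 ⇒ step 3: ACACDB ⇒ AC·D·AC·D·B·A
    A ↦ AC
    B ↦ A
    C ↦ D
    D ↦ B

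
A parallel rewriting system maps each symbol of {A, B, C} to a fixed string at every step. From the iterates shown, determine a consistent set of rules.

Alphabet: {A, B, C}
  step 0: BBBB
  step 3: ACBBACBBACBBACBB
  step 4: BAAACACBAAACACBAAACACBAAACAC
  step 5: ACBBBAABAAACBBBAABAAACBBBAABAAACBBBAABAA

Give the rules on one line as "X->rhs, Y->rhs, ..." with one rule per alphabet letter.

A->B, B->AC, C->AA

  step 4 ⇒ step 5: BAAACACBAAACACBAAACACBAAACAC ⇒ AC·B·B·B·AA·B·AA·AC·B·B·B·AA·B·AA·AC·B·B·B·AA·B·AA·AC·B·B·B·AA·B·AA
    A ↦ B
    B ↦ AC
    C ↦ AA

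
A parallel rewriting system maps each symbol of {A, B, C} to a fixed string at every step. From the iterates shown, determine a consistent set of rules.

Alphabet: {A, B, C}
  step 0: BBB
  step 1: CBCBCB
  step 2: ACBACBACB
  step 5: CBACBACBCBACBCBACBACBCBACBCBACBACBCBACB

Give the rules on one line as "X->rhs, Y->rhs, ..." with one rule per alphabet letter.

  step 1 ⇒ step 2: CBCBCB ⇒ A·CB·A·CB·A·CB
    B ↦ CB
    C ↦ A
    A ↦ CB  (constrained at step 2)

A->CB, B->CB, C->A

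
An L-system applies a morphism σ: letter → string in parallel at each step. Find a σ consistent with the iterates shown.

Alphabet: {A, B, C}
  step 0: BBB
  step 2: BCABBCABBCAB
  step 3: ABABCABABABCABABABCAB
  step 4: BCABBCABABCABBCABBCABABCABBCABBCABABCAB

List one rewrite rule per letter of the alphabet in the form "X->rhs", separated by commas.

A->BC, B->AB, C->A

  step 3 ⇒ step 4: ABABCABABABCABABABCAB ⇒ BC·AB·BC·AB·A·BC·AB·BC·AB·BC·AB·A·BC·AB·BC·AB·BC·AB·A·BC·AB
    A ↦ BC
    B ↦ AB
    C ↦ A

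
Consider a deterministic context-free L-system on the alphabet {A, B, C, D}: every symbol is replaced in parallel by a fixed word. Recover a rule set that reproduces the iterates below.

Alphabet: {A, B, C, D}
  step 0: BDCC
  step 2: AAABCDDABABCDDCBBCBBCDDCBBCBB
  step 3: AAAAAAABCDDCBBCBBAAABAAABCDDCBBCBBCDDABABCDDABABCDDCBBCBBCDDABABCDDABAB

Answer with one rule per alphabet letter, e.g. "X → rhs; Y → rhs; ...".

  step 2 ⇒ step 3: AAABCDDABABCDDCBBCBBCDDCBBCBB ⇒ AA·AA·AA·AB·CDD·CBB·CBB·AA·AB·AA·AB·CDD·CBB·CBB·CDD·AB·AB·CDD·AB·AB·CDD·CBB·CBB·CDD·AB·AB·CDD·AB·AB
    A ↦ AA
    B ↦ AB
    C ↦ CDD
    D ↦ CBB

A->AA, B->AB, C->CDD, D->CBB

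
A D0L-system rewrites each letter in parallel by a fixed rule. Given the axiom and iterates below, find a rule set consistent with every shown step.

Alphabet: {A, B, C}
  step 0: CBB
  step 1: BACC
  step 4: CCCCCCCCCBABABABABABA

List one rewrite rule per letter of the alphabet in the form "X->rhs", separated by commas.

  step 0 ⇒ step 1: CBB ⇒ BA·C·C
    B ↦ C
    C ↦ BA
    A ↦ CC  (constrained at step 1)

A->CC, B->C, C->BA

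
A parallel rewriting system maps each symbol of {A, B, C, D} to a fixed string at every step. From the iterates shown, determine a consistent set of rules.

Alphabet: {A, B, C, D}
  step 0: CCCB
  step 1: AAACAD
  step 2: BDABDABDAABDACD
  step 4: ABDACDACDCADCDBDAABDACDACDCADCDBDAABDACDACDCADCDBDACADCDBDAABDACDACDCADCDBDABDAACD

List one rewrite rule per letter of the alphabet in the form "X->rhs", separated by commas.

  step 1 ⇒ step 2: AAACAD ⇒ BDA·BDA·BDA·A·BDA·CD
    A ↦ BDA
    C ↦ A
    D ↦ CD
  step 0 ⇒ step 1: CCCB ⇒ A·A·A·CAD
    B ↦ CAD

A->BDA, B->CAD, C->A, D->CD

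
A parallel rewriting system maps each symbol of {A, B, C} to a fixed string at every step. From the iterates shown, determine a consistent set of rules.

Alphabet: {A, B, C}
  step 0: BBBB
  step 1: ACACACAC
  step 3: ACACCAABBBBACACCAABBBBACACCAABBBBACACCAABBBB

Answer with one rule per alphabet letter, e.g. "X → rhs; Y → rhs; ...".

  step 0 ⇒ step 1: BBBB ⇒ AC·AC·AC·AC
    B ↦ AC
    A ↦ BB  (constrained at step 1)
    C ↦ CAA  (constrained at step 1)

A->BB, B->AC, C->CAA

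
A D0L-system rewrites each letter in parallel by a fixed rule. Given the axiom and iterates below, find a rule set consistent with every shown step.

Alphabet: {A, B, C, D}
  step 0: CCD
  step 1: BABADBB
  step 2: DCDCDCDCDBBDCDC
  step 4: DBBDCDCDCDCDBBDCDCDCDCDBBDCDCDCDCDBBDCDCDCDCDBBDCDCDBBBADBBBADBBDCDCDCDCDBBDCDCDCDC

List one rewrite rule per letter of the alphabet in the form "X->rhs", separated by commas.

  step 1 ⇒ step 2: BABADBB ⇒ DC·DC·DC·DC·DBB·DC·DC
    A ↦ DC
    B ↦ DC
    D ↦ DBB
  step 0 ⇒ step 1: CCD ⇒ BA·BA·DBB
    C ↦ BA

A->DC, B->DC, C->BA, D->DBB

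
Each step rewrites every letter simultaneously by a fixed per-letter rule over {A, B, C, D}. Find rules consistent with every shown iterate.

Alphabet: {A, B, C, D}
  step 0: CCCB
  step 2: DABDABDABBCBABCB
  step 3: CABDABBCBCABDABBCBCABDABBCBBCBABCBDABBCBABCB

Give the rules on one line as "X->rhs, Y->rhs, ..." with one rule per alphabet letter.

  step 2 ⇒ step 3: DABDABDABBCBABCB ⇒ CAB·DAB·BCB·CAB·DAB·BCB·CAB·DAB·BCB·BCB·A·BCB·DAB·BCB·A·BCB
    A ↦ DAB
    B ↦ BCB
    C ↦ A
    D ↦ CAB

A->DAB, B->BCB, C->A, D->CAB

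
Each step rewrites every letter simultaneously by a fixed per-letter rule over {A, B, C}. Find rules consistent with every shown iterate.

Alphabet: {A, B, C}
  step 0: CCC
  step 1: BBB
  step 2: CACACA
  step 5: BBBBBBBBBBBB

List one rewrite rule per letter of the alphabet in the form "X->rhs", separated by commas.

  step 1 ⇒ step 2: BBB ⇒ CA·CA·CA
    B ↦ CA
    A ↦ B  (constrained at step 2)
  step 0 ⇒ step 1: CCC ⇒ B·B·B
    C ↦ B

A->B, B->CA, C->B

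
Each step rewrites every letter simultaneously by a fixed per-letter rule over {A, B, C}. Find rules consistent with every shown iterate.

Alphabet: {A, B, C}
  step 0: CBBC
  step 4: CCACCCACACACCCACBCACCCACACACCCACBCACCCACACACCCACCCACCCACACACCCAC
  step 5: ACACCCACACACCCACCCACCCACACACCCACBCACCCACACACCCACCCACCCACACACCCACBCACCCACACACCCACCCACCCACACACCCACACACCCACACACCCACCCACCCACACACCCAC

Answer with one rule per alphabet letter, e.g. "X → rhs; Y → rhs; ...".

  step 4 ⇒ step 5: CCACCCACACACCCACBCACCCACACACCCACBCACCCACACACCCACCCACCCACACACCCAC ⇒ AC·AC·CC·AC·AC·AC·CC·AC·CC·AC·CC·AC·AC·AC·CC·AC·BC·AC·CC·AC·AC·AC·CC·AC·CC·AC·CC·AC·AC·AC·CC·AC·BC·AC·CC·AC·AC·AC·CC·AC·CC·AC·CC·AC·AC·AC·CC·AC·AC·AC·CC·AC·AC·AC·CC·AC·CC·AC·CC·AC·AC·AC·CC·AC
    A ↦ CC
    B ↦ BC
    C ↦ AC

A->CC, B->BC, C->AC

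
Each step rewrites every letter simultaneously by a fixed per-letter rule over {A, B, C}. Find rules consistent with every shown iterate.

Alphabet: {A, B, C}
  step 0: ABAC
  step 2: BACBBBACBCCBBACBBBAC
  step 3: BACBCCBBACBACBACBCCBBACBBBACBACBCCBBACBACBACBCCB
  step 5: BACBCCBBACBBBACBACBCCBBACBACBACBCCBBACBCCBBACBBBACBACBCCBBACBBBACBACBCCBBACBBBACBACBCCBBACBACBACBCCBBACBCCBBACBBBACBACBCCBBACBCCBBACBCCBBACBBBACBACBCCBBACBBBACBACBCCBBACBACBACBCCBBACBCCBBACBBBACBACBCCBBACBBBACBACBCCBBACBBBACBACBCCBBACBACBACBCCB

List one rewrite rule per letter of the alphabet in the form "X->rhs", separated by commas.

  step 2 ⇒ step 3: BACBBBACBCCBBACBBBAC ⇒ BAC·BCC·B·BAC·BAC·BAC·BCC·B·BAC·B·B·BAC·BAC·BCC·B·BAC·BAC·BAC·BCC·B
    A ↦ BCC
    B ↦ BAC
    C ↦ B

A->BCC, B->BAC, C->B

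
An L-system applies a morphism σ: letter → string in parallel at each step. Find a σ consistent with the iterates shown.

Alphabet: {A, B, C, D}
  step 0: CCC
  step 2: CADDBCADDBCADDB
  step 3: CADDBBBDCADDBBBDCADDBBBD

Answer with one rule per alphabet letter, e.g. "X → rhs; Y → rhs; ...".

  step 2 ⇒ step 3: CADDBCADDBCADDB ⇒ CA·DDB·B·B·D·CA·DDB·B·B·D·CA·DDB·B·B·D
    A ↦ DDB
    B ↦ D
    C ↦ CA
    D ↦ B

A->DDB, B->D, C->CA, D->B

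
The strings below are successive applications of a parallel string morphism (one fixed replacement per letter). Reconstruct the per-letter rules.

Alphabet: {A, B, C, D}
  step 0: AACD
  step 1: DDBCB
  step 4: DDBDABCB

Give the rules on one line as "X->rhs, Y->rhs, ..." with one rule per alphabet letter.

A->D, B->A, C->BC, D->B

  step 0 ⇒ step 1: AACD ⇒ D·D·BC·B
    A ↦ D
    C ↦ BC
    D ↦ B
    B ↦ A  (constrained at step 1)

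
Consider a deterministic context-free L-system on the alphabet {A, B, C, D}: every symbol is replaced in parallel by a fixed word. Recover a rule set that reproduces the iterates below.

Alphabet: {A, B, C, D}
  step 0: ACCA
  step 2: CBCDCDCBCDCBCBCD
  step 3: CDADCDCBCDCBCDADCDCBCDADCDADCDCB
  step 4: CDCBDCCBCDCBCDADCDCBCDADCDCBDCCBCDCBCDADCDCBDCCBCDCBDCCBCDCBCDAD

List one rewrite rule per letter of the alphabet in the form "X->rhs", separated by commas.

A->DC, B->AD, C->CD, D->CB

  step 3 ⇒ step 4: CDADCDCBCDCBCDADCDCBCDADCDADCDCB ⇒ CD·CB·DC·CB·CD·CB·CD·AD·CD·CB·CD·AD·CD·CB·DC·CB·CD·CB·CD·AD·CD·CB·DC·CB·CD·CB·DC·CB·CD·CB·CD·AD
    A ↦ DC
    B ↦ AD
    C ↦ CD
    D ↦ CB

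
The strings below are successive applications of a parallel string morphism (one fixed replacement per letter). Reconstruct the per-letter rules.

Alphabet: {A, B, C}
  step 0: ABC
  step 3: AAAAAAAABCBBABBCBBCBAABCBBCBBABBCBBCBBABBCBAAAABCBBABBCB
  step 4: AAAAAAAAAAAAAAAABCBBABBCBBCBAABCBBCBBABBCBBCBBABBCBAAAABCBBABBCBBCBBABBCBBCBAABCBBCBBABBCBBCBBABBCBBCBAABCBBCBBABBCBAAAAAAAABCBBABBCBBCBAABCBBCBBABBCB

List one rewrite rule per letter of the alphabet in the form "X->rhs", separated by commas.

  step 3 ⇒ step 4: AAAAAAAABCBBABBCBBCBAABCBBCBBABBCBBCBBABBCBAAAABCBBABBCB ⇒ AA·AA·AA·AA·AA·AA·AA·AA·BCB·BAB·BCB·BCB·AA·BCB·BCB·BAB·BCB·BCB·BAB·BCB·AA·AA·BCB·BAB·BCB·BCB·BAB·BCB·BCB·AA·BCB·BCB·BAB·BCB·BCB·BAB·BCB·BCB·AA·BCB·BCB·BAB·BCB·AA·AA·AA·AA·BCB·BAB·BCB·BCB·AA·BCB·BCB·BAB·BCB
    A ↦ AA
    B ↦ BCB
    C ↦ BAB

A->AA, B->BCB, C->BAB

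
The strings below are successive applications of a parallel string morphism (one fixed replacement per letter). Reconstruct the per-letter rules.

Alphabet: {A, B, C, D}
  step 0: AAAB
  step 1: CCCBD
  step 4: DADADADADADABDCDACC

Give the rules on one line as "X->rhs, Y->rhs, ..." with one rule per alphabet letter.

  step 0 ⇒ step 1: AAAB ⇒ C·C·C·BD
    A ↦ C
    B ↦ BD
    C ↦ DA  (constrained at step 1)
    D ↦ C  (constrained at step 1)

A->C, B->BD, C->DA, D->C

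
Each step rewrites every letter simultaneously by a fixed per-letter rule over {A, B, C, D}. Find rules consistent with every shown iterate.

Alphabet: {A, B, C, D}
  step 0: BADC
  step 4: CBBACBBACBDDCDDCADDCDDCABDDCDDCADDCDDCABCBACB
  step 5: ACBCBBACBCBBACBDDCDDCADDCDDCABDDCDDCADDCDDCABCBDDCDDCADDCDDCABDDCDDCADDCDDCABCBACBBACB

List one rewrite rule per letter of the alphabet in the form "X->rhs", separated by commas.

  step 4 ⇒ step 5: CBBACBBACBDDCDDCADDCDDCABDDCDDCADDCDDCABCBACB ⇒ A·CB·CB·B·A·CB·CB·B·A·CB·DDC·DDC·A·DDC·DDC·A·B·DDC·DDC·A·DDC·DDC·A·B·CB·DDC·DDC·A·DDC·DDC·A·B·DDC·DDC·A·DDC·DDC·A·B·CB·A·CB·B·A·CB
    A ↦ B
    B ↦ CB
    C ↦ A
    D ↦ DDC

A->B, B->CB, C->A, D->DDC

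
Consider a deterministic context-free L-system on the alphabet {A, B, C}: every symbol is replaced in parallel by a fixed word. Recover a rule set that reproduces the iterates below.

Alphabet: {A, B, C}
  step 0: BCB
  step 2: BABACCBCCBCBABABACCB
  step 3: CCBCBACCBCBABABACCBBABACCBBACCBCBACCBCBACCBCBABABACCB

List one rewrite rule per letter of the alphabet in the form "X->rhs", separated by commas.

  step 2 ⇒ step 3: BABACCBCCBCBABABACCB ⇒ CCB·CBA·CCB·CBA·BA·BA·CCB·BA·BA·CCB·BA·CCB·CBA·CCB·CBA·CCB·CBA·BA·BA·CCB
    A ↦ CBA
    B ↦ CCB
    C ↦ BA

A->CBA, B->CCB, C->BA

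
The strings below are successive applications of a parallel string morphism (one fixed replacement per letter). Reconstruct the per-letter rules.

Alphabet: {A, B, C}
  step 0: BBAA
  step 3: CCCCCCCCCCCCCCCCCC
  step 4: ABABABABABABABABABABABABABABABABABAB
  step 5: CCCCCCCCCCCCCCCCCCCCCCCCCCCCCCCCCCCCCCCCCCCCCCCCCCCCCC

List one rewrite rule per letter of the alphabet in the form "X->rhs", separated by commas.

  step 4 ⇒ step 5: ABABABABABABABABABABABABABABABABABAB ⇒ CC·C·CC·C·CC·C·CC·C·CC·C·CC·C·CC·C·CC·C·CC·C·CC·C·CC·C·CC·C·CC·C·CC·C·CC·C·CC·C·CC·C·CC·C
    A ↦ CC
    B ↦ C
  step 3 ⇒ step 4: CCCCCCCCCCCCCCCCCC ⇒ AB·AB·AB·AB·AB·AB·AB·AB·AB·AB·AB·AB·AB·AB·AB·AB·AB·AB
    C ↦ AB

A->CC, B->C, C->AB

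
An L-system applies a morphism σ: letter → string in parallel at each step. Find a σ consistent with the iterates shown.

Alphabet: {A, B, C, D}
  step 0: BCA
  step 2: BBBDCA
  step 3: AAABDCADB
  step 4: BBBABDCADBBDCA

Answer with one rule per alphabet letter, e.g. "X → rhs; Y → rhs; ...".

A->B, B->A, C->AD, D->BDC

  step 3 ⇒ step 4: AAABDCADB ⇒ B·B·B·A·BDC·AD·B·BDC·A
    A ↦ B
    B ↦ A
    C ↦ AD
    D ↦ BDC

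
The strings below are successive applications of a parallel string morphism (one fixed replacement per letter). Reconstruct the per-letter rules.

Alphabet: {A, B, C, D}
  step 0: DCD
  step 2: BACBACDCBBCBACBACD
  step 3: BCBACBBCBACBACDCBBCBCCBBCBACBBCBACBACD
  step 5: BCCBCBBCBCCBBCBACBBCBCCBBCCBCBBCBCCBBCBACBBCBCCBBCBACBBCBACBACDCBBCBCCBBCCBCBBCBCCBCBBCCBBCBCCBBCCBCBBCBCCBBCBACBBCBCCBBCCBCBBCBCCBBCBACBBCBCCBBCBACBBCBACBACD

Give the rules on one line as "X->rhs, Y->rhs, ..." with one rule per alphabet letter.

A->BA, B->BC, C->CB, D->ACD

  step 2 ⇒ step 3: BACBACDCBBCBACBACD ⇒ BC·BA·CB·BC·BA·CB·ACD·CB·BC·BC·CB·BC·BA·CB·BC·BA·CB·ACD
    A ↦ BA
    B ↦ BC
    C ↦ CB
    D ↦ ACD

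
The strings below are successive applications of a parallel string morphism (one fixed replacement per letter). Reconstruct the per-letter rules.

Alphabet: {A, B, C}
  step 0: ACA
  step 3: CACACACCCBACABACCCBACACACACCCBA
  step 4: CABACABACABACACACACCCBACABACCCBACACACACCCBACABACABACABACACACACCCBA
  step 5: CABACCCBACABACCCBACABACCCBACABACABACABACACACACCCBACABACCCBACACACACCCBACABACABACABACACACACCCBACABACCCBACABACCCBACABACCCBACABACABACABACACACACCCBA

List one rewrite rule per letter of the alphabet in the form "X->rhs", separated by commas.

  step 4 ⇒ step 5: CABACABACABACACACACCCBACABACCCBACACACACCCBACABACABACABACACACACCCBA ⇒ CA·BA·CCC·BA·CA·BA·CCC·BA·CA·BA·CCC·BA·CA·BA·CA·BA·CA·BA·CA·CA·CA·CCC·BA·CA·BA·CCC·BA·CA·CA·CA·CCC·BA·CA·BA·CA·BA·CA·BA·CA·CA·CA·CCC·BA·CA·BA·CCC·BA·CA·BA·CCC·BA·CA·BA·CCC·BA·CA·BA·CA·BA·CA·BA·CA·CA·CA·CCC·BA
    A ↦ BA
    B ↦ CCC
    C ↦ CA

A->BA, B->CCC, C->CA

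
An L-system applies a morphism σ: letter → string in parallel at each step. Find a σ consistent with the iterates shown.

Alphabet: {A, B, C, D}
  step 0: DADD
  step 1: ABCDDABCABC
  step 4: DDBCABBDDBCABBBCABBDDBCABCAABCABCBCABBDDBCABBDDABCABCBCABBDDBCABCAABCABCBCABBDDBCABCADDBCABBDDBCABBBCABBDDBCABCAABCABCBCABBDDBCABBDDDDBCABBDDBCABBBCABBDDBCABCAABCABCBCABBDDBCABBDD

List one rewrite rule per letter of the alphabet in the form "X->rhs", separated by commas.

  step 0 ⇒ step 1: DADD ⇒ ABC·DD·ABC·ABC
    A ↦ DD
    D ↦ ABC
    B ↦ BCA  (constrained at step 1)
    C ↦ BB  (constrained at step 1)

A->DD, B->BCA, C->BB, D->ABC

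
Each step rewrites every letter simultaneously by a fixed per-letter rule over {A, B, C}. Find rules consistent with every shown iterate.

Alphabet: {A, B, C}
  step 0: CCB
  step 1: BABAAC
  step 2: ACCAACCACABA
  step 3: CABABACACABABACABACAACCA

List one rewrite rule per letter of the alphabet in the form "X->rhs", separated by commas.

A->CA, B->AC, C->BA

  step 2 ⇒ step 3: ACCAACCACABA ⇒ CA·BA·BA·CA·CA·BA·BA·CA·BA·CA·AC·CA
    A ↦ CA
    B ↦ AC
    C ↦ BA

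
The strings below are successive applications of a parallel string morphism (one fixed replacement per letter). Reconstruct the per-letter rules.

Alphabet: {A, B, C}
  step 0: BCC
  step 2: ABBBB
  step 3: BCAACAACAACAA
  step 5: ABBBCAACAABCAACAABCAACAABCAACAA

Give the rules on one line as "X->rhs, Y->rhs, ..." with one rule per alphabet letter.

A->B, B->CAA, C->A

  step 2 ⇒ step 3: ABBBB ⇒ B·CAA·CAA·CAA·CAA
    A ↦ B
    B ↦ CAA
    C ↦ A  (constrained at step 0)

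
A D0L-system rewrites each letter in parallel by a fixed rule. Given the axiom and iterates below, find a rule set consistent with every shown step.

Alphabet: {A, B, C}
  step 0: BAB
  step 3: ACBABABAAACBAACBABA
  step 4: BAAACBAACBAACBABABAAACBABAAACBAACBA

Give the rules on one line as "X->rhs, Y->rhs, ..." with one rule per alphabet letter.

  step 3 ⇒ step 4: ACBABABAAACBAACBABA ⇒ BA·A·AC·BA·AC·BA·AC·BA·BA·BA·A·AC·BA·BA·A·AC·BA·AC·BA
    A ↦ BA
    B ↦ AC
    C ↦ A

A->BA, B->AC, C->A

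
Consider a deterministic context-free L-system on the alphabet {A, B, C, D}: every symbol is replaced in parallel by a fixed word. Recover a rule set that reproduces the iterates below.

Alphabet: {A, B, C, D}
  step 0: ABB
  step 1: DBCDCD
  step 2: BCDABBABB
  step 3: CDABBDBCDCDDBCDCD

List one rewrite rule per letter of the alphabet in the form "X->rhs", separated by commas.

  step 2 ⇒ step 3: BCDABBABB ⇒ CD·AB·B·DB·CD·CD·DB·CD·CD
    A ↦ DB
    B ↦ CD
    C ↦ AB
    D ↦ B

A->DB, B->CD, C->AB, D->B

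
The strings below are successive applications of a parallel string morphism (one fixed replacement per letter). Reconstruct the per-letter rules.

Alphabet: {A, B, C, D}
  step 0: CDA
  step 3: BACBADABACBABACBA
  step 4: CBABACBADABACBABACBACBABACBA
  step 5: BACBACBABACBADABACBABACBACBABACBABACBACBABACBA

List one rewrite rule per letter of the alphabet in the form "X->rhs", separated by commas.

A->BA, B->C, C->BA, D->DA

  step 4 ⇒ step 5: CBABACBADABACBABACBACBABACBA ⇒ BA·C·BA·C·BA·BA·C·BA·DA·BA·C·BA·BA·C·BA·C·BA·BA·C·BA·BA·C·BA·C·BA·BA·C·BA
    A ↦ BA
    B ↦ C
    C ↦ BA
    D ↦ DA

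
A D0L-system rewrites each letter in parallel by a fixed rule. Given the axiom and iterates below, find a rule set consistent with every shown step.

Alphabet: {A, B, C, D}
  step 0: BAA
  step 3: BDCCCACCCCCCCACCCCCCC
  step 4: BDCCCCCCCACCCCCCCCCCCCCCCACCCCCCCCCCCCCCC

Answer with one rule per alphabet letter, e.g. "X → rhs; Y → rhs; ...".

  step 3 ⇒ step 4: BDCCCACCCCCCCACCCCCCC ⇒ BD·C·CC·CC·CC·AC·CC·CC·CC·CC·CC·CC·CC·AC·CC·CC·CC·CC·CC·CC·CC
    A ↦ AC
    B ↦ BD
    C ↦ CC
    D ↦ C

A->AC, B->BD, C->CC, D->C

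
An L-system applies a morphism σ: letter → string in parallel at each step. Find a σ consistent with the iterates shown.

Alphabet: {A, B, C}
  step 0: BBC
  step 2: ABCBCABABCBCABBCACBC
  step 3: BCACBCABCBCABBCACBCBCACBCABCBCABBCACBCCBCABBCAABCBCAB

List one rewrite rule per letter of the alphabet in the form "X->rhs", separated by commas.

  step 2 ⇒ step 3: ABCBCABABCBCABBCACBC ⇒ BCA·CBC·AB·CBC·AB·BCA·CBC·BCA·CBC·AB·CBC·AB·BCA·CBC·CBC·AB·BCA·AB·CBC·AB
    A ↦ BCA
    B ↦ CBC
    C ↦ AB

A->BCA, B->CBC, C->AB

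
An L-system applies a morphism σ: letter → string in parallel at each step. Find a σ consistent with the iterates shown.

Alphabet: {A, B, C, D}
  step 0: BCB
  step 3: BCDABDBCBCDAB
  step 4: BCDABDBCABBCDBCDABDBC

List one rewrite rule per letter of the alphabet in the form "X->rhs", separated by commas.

  step 3 ⇒ step 4: BCDABDBCBCDAB ⇒ BC·D·AB·D·BC·AB·BC·D·BC·D·AB·D·BC
    A ↦ D
    B ↦ BC
    C ↦ D
    D ↦ AB

A->D, B->BC, C->D, D->AB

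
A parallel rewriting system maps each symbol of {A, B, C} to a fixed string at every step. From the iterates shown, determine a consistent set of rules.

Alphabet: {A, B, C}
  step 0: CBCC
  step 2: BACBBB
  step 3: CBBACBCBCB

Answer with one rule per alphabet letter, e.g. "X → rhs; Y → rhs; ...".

  step 2 ⇒ step 3: BACBBB ⇒ CB·B·A·CB·CB·CB
    A ↦ B
    B ↦ CB
    C ↦ A

A->B, B->CB, C->A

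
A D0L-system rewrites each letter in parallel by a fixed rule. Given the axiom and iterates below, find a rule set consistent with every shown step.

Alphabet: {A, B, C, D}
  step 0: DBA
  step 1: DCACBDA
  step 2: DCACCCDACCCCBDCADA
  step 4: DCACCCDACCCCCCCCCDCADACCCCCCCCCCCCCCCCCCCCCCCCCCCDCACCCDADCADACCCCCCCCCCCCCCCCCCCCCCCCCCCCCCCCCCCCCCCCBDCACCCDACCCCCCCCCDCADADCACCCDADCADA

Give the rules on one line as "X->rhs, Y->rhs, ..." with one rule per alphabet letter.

A->DA, B->CB, C->CCC, D->DCA

  step 1 ⇒ step 2: DCACBDA ⇒ DCA·CCC·DA·CCC·CB·DCA·DA
    A ↦ DA
    B ↦ CB
    C ↦ CCC
    D ↦ DCA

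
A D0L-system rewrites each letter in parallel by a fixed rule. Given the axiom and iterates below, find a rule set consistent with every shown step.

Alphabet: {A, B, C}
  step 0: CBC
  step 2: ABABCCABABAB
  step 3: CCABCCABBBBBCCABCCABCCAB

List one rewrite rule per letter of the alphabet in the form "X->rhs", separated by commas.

A->CC, B->AB, C->BB

  step 2 ⇒ step 3: ABABCCABABAB ⇒ CC·AB·CC·AB·BB·BB·CC·AB·CC·AB·CC·AB
    A ↦ CC
    B ↦ AB
    C ↦ BB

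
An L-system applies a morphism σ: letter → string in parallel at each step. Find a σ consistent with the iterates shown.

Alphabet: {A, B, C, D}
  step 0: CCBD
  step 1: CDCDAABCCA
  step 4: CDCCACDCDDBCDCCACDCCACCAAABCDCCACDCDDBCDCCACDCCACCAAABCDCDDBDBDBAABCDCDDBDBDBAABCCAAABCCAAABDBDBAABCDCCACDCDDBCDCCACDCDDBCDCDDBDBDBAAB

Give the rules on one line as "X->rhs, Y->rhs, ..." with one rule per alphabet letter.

  step 0 ⇒ step 1: CCBD ⇒ CD·CD·AAB·CCA
    B ↦ AAB
    C ↦ CD
    D ↦ CCA
    A ↦ DB  (constrained at step 1)

A->DB, B->AAB, C->CD, D->CCA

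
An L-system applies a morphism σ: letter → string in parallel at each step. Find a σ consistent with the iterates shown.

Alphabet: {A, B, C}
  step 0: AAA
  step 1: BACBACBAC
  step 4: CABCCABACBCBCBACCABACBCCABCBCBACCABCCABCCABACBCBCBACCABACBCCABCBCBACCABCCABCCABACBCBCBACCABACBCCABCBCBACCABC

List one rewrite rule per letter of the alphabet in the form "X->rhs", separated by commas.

A->BAC, B->CA, C->BC

  step 0 ⇒ step 1: AAA ⇒ BAC·BAC·BAC
    A ↦ BAC
    B ↦ CA  (constrained at step 1)
    C ↦ BC  (constrained at step 1)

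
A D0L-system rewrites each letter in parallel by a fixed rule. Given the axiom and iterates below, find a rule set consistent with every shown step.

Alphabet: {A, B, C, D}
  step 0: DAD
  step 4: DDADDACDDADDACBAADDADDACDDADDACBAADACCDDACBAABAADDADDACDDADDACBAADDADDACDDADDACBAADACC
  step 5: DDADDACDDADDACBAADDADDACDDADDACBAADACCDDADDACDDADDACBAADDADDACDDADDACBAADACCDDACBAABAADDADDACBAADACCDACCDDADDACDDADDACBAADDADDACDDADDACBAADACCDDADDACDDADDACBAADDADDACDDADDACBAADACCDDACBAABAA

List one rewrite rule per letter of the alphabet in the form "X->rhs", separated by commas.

A->C, B->DA, C->BAA, D->DDA

  step 4 ⇒ step 5: DDADDACDDADDACBAADDADDACDDADDACBAADACCDDACBAABAADDADDACDDADDACBAADDADDACDDADDACBAADACC ⇒ DDA·DDA·C·DDA·DDA·C·BAA·DDA·DDA·C·DDA·DDA·C·BAA·DA·C·C·DDA·DDA·C·DDA·DDA·C·BAA·DDA·DDA·C·DDA·DDA·C·BAA·DA·C·C·DDA·C·BAA·BAA·DDA·DDA·C·BAA·DA·C·C·DA·C·C·DDA·DDA·C·DDA·DDA·C·BAA·DDA·DDA·C·DDA·DDA·C·BAA·DA·C·C·DDA·DDA·C·DDA·DDA·C·BAA·DDA·DDA·C·DDA·DDA·C·BAA·DA·C·C·DDA·C·BAA·BAA
    A ↦ C
    B ↦ DA
    C ↦ BAA
    D ↦ DDA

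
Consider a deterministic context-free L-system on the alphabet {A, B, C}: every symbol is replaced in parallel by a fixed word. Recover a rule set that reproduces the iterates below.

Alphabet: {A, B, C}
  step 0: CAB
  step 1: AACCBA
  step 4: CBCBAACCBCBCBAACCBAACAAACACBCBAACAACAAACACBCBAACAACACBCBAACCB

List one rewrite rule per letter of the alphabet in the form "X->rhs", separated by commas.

A->CB, B->A, C->AAC

  step 0 ⇒ step 1: CAB ⇒ AAC·CB·A
    A ↦ CB
    B ↦ A
    C ↦ AAC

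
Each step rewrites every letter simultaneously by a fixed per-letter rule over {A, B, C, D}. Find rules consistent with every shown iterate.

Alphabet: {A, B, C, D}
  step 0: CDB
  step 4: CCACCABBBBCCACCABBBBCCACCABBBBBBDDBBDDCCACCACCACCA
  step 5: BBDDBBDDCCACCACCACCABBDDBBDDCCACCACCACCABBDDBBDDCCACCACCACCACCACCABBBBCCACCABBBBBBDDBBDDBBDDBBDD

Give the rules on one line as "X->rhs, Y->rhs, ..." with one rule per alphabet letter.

  step 4 ⇒ step 5: CCACCABBBBCCACCABBBBCCACCABBBBBBDDBBDDCCACCACCACCA ⇒ B·B·DD·B·B·DD·CCA·CCA·CCA·CCA·B·B·DD·B·B·DD·CCA·CCA·CCA·CCA·B·B·DD·B·B·DD·CCA·CCA·CCA·CCA·CCA·CCA·BB·BB·CCA·CCA·BB·BB·B·B·DD·B·B·DD·B·B·DD·B·B·DD
    A ↦ DD
    B ↦ CCA
    C ↦ B
    D ↦ BB

A->DD, B->CCA, C->B, D->BB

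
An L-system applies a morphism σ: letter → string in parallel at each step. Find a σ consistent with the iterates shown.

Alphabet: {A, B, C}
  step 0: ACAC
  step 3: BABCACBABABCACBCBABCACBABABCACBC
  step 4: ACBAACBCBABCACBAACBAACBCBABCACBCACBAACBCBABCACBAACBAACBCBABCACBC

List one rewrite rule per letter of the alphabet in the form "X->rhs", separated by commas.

A->BA, B->AC, C->BC

  step 3 ⇒ step 4: BABCACBABABCACBCBABCACBABABCACBC ⇒ AC·BA·AC·BC·BA·BC·AC·BA·AC·BA·AC·BC·BA·BC·AC·BC·AC·BA·AC·BC·BA·BC·AC·BA·AC·BA·AC·BC·BA·BC·AC·BC
    A ↦ BA
    B ↦ AC
    C ↦ BC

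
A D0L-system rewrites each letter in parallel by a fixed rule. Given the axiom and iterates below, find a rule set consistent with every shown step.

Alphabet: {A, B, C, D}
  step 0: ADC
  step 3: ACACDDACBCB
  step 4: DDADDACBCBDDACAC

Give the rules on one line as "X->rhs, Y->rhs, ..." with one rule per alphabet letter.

A->DD, B->C, C->A, D->CB

  step 3 ⇒ step 4: ACACDDACBCB ⇒ DD·A·DD·A·CB·CB·DD·A·C·A·C
    A ↦ DD
    B ↦ C
    C ↦ A
    D ↦ CB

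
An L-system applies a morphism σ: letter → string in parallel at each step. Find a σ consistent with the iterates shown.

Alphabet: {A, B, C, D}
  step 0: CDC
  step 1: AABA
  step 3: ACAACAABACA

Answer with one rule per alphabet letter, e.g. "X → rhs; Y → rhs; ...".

  step 0 ⇒ step 1: CDC ⇒ A·AB·A
    C ↦ A
    D ↦ AB
    A ↦ CA  (constrained at step 1)
    B ↦ D  (constrained at step 1)

A->CA, B->D, C->A, D->AB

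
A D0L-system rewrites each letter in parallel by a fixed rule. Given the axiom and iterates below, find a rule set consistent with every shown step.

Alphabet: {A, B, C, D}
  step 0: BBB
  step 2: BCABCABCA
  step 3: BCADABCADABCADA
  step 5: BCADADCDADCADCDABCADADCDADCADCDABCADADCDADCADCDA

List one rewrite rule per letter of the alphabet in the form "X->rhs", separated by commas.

A->DA, B->BC, C->A, D->DC

  step 2 ⇒ step 3: BCABCABCA ⇒ BC·A·DA·BC·A·DA·BC·A·DA
    A ↦ DA
    B ↦ BC
    C ↦ A
    D ↦ DC  (constrained at step 3)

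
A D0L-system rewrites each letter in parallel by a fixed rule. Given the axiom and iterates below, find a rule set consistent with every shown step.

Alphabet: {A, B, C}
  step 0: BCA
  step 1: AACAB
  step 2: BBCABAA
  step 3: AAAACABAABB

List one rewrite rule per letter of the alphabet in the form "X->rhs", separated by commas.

A->B, B->AA, C->CA

  step 2 ⇒ step 3: BBCABAA ⇒ AA·AA·CA·B·AA·B·B
    A ↦ B
    B ↦ AA
    C ↦ CA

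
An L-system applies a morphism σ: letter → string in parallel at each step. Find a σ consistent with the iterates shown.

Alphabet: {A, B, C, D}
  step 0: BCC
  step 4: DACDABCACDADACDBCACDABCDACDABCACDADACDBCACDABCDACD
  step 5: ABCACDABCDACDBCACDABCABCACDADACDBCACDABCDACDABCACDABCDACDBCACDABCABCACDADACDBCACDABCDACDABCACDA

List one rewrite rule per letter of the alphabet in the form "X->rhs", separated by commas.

  step 4 ⇒ step 5: DACDABCACDADACDBCACDABCDACDABCACDADACDBCACDABCDACD ⇒ A·BC·ACD·A·BC·D·ACD·BC·ACD·A·BC·A·BC·ACD·A·D·ACD·BC·ACD·A·BC·D·ACD·A·BC·ACD·A·BC·D·ACD·BC·ACD·A·BC·A·BC·ACD·A·D·ACD·BC·ACD·A·BC·D·ACD·A·BC·ACD·A
    A ↦ BC
    B ↦ D
    C ↦ ACD
    D ↦ A

A->BC, B->D, C->ACD, D->A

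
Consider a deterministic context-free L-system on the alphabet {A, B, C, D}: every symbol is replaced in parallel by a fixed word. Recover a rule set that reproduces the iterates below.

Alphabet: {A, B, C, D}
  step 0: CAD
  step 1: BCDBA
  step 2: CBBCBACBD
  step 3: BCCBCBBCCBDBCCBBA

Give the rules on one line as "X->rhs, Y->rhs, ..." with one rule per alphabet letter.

A->D, B->CB, C->BC, D->BA

  step 2 ⇒ step 3: CBBCBACBD ⇒ BC·CB·CB·BC·CB·D·BC·CB·BA
    A ↦ D
    B ↦ CB
    C ↦ BC
    D ↦ BA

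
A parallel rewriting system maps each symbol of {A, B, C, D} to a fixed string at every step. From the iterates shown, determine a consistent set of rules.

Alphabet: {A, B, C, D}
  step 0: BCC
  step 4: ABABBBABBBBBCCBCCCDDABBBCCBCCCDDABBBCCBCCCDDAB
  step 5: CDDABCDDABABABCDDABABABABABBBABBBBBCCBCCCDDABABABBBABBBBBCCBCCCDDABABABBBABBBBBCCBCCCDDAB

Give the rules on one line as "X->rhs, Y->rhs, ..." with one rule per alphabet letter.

A->CDD, B->AB, C->B, D->BCC

  step 4 ⇒ step 5: ABABBBABBBBBCCBCCCDDABBBCCBCCCDDABBBCCBCCCDDAB ⇒ CDD·AB·CDD·AB·AB·AB·CDD·AB·AB·AB·AB·AB·B·B·AB·B·B·B·BCC·BCC·CDD·AB·AB·AB·B·B·AB·B·B·B·BCC·BCC·CDD·AB·AB·AB·B·B·AB·B·B·B·BCC·BCC·CDD·AB
    A ↦ CDD
    B ↦ AB
    C ↦ B
    D ↦ BCC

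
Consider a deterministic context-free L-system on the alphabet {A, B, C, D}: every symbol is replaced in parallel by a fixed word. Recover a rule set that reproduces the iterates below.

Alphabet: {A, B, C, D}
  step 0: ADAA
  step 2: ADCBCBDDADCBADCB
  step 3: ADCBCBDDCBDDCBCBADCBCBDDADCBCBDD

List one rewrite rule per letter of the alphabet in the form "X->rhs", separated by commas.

  step 2 ⇒ step 3: ADCBCBDDADCBADCB ⇒ AD·CB·CB·DD·CB·DD·CB·CB·AD·CB·CB·DD·AD·CB·CB·DD
    A ↦ AD
    B ↦ DD
    C ↦ CB
    D ↦ CB

A->AD, B->DD, C->CB, D->CB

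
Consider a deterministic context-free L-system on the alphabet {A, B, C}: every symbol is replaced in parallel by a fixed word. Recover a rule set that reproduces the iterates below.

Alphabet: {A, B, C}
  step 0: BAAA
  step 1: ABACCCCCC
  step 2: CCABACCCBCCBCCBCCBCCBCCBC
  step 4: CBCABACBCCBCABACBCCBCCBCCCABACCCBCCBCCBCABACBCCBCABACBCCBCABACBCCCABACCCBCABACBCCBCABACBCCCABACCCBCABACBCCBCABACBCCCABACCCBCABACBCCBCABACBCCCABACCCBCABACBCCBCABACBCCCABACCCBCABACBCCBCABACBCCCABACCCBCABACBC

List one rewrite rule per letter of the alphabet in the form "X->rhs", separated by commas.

A->CC, B->ABA, C->CBC

  step 1 ⇒ step 2: ABACCCCCC ⇒ CC·ABA·CC·CBC·CBC·CBC·CBC·CBC·CBC
    A ↦ CC
    B ↦ ABA
    C ↦ CBC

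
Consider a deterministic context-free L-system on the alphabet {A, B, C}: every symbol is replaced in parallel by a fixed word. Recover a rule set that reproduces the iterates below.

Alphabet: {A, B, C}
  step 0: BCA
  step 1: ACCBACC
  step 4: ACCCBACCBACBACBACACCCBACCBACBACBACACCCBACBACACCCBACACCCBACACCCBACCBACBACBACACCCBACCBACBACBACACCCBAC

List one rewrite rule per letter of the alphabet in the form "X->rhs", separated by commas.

  step 0 ⇒ step 1: BCA ⇒ ACC·BAC·C
    A ↦ C
    B ↦ ACC
    C ↦ BAC

A->C, B->ACC, C->BAC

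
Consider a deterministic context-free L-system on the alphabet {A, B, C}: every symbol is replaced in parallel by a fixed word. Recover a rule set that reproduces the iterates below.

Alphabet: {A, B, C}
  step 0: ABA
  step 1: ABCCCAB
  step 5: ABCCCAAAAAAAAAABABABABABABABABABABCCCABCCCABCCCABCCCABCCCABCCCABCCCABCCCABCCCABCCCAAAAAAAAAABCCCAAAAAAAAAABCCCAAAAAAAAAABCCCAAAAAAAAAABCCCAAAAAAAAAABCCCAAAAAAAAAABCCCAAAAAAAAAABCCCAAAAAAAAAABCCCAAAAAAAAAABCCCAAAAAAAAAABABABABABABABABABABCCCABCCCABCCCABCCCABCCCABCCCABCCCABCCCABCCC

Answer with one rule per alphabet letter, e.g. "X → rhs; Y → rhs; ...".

  step 0 ⇒ step 1: ABA ⇒ AB·CCC·AB
    A ↦ AB
    B ↦ CCC
    C ↦ AAA  (constrained at step 1)

A->AB, B->CCC, C->AAA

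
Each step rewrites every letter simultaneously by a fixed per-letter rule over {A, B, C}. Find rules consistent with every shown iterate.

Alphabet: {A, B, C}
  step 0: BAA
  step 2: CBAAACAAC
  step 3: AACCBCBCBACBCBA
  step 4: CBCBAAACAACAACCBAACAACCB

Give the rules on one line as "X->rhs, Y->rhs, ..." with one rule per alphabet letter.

A->CB, B->AC, C->A

  step 3 ⇒ step 4: AACCBCBCBACBCBA ⇒ CB·CB·A·A·AC·A·AC·A·AC·CB·A·AC·A·AC·CB
    A ↦ CB
    B ↦ AC
    C ↦ A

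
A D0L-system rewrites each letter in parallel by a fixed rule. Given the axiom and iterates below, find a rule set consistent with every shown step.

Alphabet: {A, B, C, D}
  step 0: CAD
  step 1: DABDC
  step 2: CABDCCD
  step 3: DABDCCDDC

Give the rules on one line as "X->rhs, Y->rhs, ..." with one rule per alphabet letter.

A->ABD, B->C, C->D, D->C

  step 2 ⇒ step 3: CABDCCD ⇒ D·ABD·C·C·D·D·C
    A ↦ ABD
    B ↦ C
    C ↦ D
    D ↦ C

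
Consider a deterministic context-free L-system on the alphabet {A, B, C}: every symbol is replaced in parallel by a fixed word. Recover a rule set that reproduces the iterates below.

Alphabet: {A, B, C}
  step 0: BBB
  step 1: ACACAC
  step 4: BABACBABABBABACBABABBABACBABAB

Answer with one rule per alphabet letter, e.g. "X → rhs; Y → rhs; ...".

A->BA, B->AC, C->B

  step 0 ⇒ step 1: BBB ⇒ AC·AC·AC
    B ↦ AC
    A ↦ BA  (constrained at step 1)
    C ↦ B  (constrained at step 1)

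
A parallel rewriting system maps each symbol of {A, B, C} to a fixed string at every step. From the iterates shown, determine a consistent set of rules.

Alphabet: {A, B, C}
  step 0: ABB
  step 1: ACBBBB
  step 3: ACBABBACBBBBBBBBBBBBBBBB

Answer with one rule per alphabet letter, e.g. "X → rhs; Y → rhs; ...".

A->AC, B->BB, C->BA

  step 0 ⇒ step 1: ABB ⇒ AC·BB·BB
    A ↦ AC
    B ↦ BB
    C ↦ BA  (constrained at step 1)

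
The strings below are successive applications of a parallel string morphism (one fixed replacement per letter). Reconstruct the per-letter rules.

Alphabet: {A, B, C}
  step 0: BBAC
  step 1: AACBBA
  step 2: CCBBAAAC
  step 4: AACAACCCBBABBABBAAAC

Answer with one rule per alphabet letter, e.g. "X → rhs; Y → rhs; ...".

  step 1 ⇒ step 2: AACBBA ⇒ C·C·BBA·A·A·C
    A ↦ C
    B ↦ A
    C ↦ BBA

A->C, B->A, C->BBA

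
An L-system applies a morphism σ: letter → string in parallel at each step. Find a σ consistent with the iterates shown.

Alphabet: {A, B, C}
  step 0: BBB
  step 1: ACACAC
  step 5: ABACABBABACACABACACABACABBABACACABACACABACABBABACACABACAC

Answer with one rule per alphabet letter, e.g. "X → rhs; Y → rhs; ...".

A->AB, B->AC, C->B

  step 0 ⇒ step 1: BBB ⇒ AC·AC·AC
    B ↦ AC
    A ↦ AB  (constrained at step 1)
    C ↦ B  (constrained at step 1)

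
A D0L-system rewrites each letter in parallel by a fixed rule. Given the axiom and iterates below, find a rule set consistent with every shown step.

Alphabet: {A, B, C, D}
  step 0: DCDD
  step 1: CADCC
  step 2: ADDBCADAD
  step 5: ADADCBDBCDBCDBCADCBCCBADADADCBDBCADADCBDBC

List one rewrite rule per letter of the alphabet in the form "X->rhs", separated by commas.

A->DB, B->CB, C->AD, D->C

  step 1 ⇒ step 2: CADCC ⇒ AD·DB·C·AD·AD
    A ↦ DB
    C ↦ AD
    D ↦ C
    B ↦ CB  (constrained at step 2)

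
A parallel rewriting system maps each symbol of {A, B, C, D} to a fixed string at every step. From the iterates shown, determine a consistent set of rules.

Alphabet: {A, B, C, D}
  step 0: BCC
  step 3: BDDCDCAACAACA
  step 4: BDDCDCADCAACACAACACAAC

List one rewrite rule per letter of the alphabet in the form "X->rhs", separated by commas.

A->AC, B->BD, C->A, D->DC

  step 3 ⇒ step 4: BDDCDCAACAACA ⇒ BD·DC·DC·A·DC·A·AC·AC·A·AC·AC·A·AC
    A ↦ AC
    B ↦ BD
    C ↦ A
    D ↦ DC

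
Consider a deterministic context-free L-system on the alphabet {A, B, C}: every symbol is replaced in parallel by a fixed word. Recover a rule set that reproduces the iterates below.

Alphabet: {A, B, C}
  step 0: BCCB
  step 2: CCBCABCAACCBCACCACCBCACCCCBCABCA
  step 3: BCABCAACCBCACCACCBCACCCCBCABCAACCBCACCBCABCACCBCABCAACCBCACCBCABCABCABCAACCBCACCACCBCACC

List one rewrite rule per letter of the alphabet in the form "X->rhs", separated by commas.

A->CC, B->ACC, C->BCA

  step 2 ⇒ step 3: CCBCABCAACCBCACCACCBCACCCCBCABCA ⇒ BCA·BCA·ACC·BCA·CC·ACC·BCA·CC·CC·BCA·BCA·ACC·BCA·CC·BCA·BCA·CC·BCA·BCA·ACC·BCA·CC·BCA·BCA·BCA·BCA·ACC·BCA·CC·ACC·BCA·CC
    A ↦ CC
    B ↦ ACC
    C ↦ BCA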